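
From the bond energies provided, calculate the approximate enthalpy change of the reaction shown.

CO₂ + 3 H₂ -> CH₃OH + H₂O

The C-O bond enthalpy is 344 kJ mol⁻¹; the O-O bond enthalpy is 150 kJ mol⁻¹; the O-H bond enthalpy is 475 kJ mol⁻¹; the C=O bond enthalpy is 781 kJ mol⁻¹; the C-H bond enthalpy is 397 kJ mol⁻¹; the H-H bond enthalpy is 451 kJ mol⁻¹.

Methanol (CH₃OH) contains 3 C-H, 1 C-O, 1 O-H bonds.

ΔH ≈ −45 kJ

Bonds broken (reactants):
  C=O: 2 × 781 = 1562
  H-H: 3 × 451 = 1353
  Σ(broken) = 2915 kJ
Bonds formed (products):
  C-H: 3 × 397 = 1191
  C-O: 1 × 344 = 344
  O-H: 3 × 475 = 1425
  Σ(formed) = 2960 kJ
ΔH = Σ(broken) − Σ(formed) = 2915 − 2960 = −45 kJ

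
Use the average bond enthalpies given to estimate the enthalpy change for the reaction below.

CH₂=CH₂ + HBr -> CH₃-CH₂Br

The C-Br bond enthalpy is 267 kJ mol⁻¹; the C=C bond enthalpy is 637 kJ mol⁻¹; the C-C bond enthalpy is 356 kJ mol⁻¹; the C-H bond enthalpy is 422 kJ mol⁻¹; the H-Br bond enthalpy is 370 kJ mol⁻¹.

Bonds broken (reactants):
  C-H: 4 × 422 = 1688
  C=C: 1 × 637 = 637
  H-Br: 1 × 370 = 370
  Σ(broken) = 2695 kJ
Bonds formed (products):
  C-Br: 1 × 267 = 267
  C-C: 1 × 356 = 356
  C-H: 5 × 422 = 2110
  Σ(formed) = 2733 kJ
ΔH = Σ(broken) − Σ(formed) = 2695 − 2733 = −38 kJ

ΔH ≈ −38 kJ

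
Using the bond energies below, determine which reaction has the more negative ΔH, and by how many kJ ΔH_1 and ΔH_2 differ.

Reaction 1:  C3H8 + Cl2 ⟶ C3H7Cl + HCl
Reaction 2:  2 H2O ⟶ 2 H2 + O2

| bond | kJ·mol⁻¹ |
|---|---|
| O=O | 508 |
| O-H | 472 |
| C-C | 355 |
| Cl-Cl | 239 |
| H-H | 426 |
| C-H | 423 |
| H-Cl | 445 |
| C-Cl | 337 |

Reaction 1, by 648 kJ

Reaction 1:
  Bonds broken (reactants):
    C-C: 2 × 355 = 710
    C-H: 8 × 423 = 3384
    Cl-Cl: 1 × 239 = 239
    Σ(broken) = 4333 kJ
  Bonds formed (products):
    C-C: 2 × 355 = 710
    C-Cl: 1 × 337 = 337
    C-H: 7 × 423 = 2961
    H-Cl: 1 × 445 = 445
    Σ(formed) = 4453 kJ
  ΔH_1 = 4333 − 4453 = −120 kJ
Reaction 2:
  Bonds broken (reactants):
    O-H: 4 × 472 = 1888
    Σ(broken) = 1888 kJ
  Bonds formed (products):
    H-H: 2 × 426 = 852
    O=O: 1 × 508 = 508
    Σ(formed) = 1360 kJ
  ΔH_2 = 1888 − 1360 = +528 kJ
ΔH_1 − ΔH_2 = −648 kJ, so reaction 1 has the more negative ΔH; |ΔH_1 − ΔH_2| = 648 kJ.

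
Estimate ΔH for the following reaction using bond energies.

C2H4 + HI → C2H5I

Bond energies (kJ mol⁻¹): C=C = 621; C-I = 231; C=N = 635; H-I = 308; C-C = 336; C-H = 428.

ΔH ≈ −66 kJ

Bonds broken (reactants):
  C-H: 4 × 428 = 1712
  C=C: 1 × 621 = 621
  H-I: 1 × 308 = 308
  Σ(broken) = 2641 kJ
Bonds formed (products):
  C-C: 1 × 336 = 336
  C-H: 5 × 428 = 2140
  C-I: 1 × 231 = 231
  Σ(formed) = 2707 kJ
ΔH = Σ(broken) − Σ(formed) = 2641 − 2707 = −66 kJ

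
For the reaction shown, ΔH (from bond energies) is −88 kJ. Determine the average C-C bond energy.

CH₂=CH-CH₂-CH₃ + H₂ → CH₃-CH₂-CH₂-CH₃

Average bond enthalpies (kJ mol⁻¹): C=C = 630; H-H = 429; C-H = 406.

Let D be the C-C bond energy.
Σ(broken) = 2×D + 8×406 + 1×630 + 1×429 = 4307 + 2D
Σ(formed) = 3×D + 10×406 = 4060 + 3D
ΔH = Σ(broken) − Σ(formed) = (4307 + 2D) − (4060 + 3D) = +247 − D
Setting this equal to −88 kJ gives D = 335 kJ/mol.

D(C-C) ≈ 335 kJ/mol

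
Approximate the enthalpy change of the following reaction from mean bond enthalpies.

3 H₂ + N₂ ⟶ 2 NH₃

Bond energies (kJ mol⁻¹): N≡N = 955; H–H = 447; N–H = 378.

ΔH ≈ +28 kJ

Bonds broken (reactants):
  H–H: 3 × 447 = 1341
  N≡N: 1 × 955 = 955
  Σ(broken) = 2296 kJ
Bonds formed (products):
  N–H: 6 × 378 = 2268
  Σ(formed) = 2268 kJ
ΔH = Σ(broken) − Σ(formed) = 2296 − 2268 = +28 kJ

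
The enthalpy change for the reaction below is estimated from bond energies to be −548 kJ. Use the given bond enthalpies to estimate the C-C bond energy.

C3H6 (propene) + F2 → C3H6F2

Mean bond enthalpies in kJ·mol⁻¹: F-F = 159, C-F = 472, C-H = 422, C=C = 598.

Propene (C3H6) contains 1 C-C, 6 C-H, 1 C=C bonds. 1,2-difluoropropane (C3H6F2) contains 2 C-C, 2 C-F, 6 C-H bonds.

D(C-C) ≈ 361 kJ/mol

Let D be the C-C bond energy.
Σ(broken) = 1×D + 6×422 + 1×598 + 1×159 = 3289 + D
Σ(formed) = 2×D + 2×472 + 6×422 = 3476 + 2D
ΔH = Σ(broken) − Σ(formed) = (3289 + D) − (3476 + 2D) = −187 − D
Setting this equal to −548 kJ gives D = 361 kJ/mol.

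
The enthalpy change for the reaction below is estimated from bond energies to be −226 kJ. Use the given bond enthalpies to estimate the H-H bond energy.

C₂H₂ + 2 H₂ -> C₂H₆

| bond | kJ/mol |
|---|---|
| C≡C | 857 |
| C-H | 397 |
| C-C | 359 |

D(H-H) ≈ 432 kJ/mol

Let D be the H-H bond energy.
Σ(broken) = 1×857 + 2×397 + 2×D = 1651 + 2D
Σ(formed) = 1×359 + 6×397 = 2741
ΔH = Σ(broken) − Σ(formed) = (1651 + 2D) − (2741) = −1090 + 2D
Setting this equal to −226 kJ gives 2D = 864, so D = 432 kJ/mol.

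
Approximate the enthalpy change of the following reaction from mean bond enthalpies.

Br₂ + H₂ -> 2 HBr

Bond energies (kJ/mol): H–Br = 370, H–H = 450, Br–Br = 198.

Bonds broken (reactants):
  Br–Br: 1 × 198 = 198
  H–H: 1 × 450 = 450
  Σ(broken) = 648 kJ
Bonds formed (products):
  H–Br: 2 × 370 = 740
  Σ(formed) = 740 kJ
ΔH = Σ(broken) − Σ(formed) = 648 − 740 = −92 kJ

ΔH ≈ −92 kJ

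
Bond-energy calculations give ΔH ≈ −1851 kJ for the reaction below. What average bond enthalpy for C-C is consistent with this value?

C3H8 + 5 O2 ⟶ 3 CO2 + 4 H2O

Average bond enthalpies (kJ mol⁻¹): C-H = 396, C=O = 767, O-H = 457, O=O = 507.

Let D be the C-C bond energy.
Σ(broken) = 2×D + 8×396 + 5×507 = 5703 + 2D
Σ(formed) = 6×767 + 8×457 = 8258
ΔH = Σ(broken) − Σ(formed) = (5703 + 2D) − (8258) = −2555 + 2D
Setting this equal to −1851 kJ gives 2D = 704, so D = 352 kJ/mol.

D(C-C) ≈ 352 kJ/mol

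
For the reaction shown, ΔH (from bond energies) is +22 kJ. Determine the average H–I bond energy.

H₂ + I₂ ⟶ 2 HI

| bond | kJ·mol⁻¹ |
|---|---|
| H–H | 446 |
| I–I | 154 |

Let D be the H–I bond energy.
Σ(broken) = 1×446 + 1×154 = 600
Σ(formed) = 2×D = 2D
ΔH = Σ(broken) − Σ(formed) = (600) − (2D) = +600 − 2D
Setting this equal to +22 kJ gives 2D = 578, so D = 289 kJ/mol.

D(H–I) ≈ 289 kJ/mol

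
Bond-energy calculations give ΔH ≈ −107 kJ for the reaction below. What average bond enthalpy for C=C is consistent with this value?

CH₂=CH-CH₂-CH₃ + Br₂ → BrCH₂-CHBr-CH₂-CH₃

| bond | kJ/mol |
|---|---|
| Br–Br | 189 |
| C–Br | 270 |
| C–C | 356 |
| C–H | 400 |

Let D be the C=C bond energy.
Σ(broken) = 1×189 + 2×356 + 8×400 + 1×D = 4101 + D
Σ(formed) = 2×270 + 3×356 + 8×400 = 4808
ΔH = Σ(broken) − Σ(formed) = (4101 + D) − (4808) = −707 + D
Setting this equal to −107 kJ gives D = 600 kJ/mol.

D(C=C) ≈ 600 kJ/mol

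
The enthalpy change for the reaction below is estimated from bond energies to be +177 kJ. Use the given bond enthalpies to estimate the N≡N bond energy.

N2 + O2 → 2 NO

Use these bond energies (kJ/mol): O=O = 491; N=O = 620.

D(N≡N) ≈ 926 kJ/mol

Let D be the N≡N bond energy.
Σ(broken) = 1×D + 1×491 = 491 + D
Σ(formed) = 2×620 = 1240
ΔH = Σ(broken) − Σ(formed) = (491 + D) − (1240) = −749 + D
Setting this equal to +177 kJ gives D = 926 kJ/mol.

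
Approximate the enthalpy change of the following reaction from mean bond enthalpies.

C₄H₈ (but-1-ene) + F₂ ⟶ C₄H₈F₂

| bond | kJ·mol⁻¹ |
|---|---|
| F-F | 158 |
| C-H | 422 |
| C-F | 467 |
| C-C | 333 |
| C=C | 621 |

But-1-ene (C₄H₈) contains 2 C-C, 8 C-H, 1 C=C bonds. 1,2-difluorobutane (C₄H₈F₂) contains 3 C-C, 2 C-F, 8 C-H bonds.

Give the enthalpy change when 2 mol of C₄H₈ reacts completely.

Bonds broken (reactants):
  C-C: 2 × 333 = 666
  C-H: 8 × 422 = 3376
  C=C: 1 × 621 = 621
  F-F: 1 × 158 = 158
  Σ(broken) = 4821 kJ
Bonds formed (products):
  C-C: 3 × 333 = 999
  C-F: 2 × 467 = 934
  C-H: 8 × 422 = 3376
  Σ(formed) = 5309 kJ
ΔH = Σ(broken) − Σ(formed) = 4821 − 5309 = −488 kJ
For 2× the reaction as written: 2 × (−488) = −976 kJ

ΔH = −976 kJ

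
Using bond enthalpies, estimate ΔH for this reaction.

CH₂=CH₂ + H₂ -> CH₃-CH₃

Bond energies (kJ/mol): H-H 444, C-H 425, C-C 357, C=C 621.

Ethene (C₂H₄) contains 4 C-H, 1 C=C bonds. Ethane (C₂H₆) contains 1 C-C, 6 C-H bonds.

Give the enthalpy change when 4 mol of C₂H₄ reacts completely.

ΔH = −568 kJ

Bonds broken (reactants):
  C-H: 4 × 425 = 1700
  C=C: 1 × 621 = 621
  H-H: 1 × 444 = 444
  Σ(broken) = 2765 kJ
Bonds formed (products):
  C-C: 1 × 357 = 357
  C-H: 6 × 425 = 2550
  Σ(formed) = 2907 kJ
ΔH = Σ(broken) − Σ(formed) = 2765 − 2907 = −142 kJ
For 4× the reaction as written: 4 × (−142) = −568 kJ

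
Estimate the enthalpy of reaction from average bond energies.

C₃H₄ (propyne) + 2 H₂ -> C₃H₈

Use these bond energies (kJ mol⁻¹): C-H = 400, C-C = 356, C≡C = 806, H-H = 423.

Bonds broken (reactants):
  C≡C: 1 × 806 = 806
  C-C: 1 × 356 = 356
  C-H: 4 × 400 = 1600
  H-H: 2 × 423 = 846
  Σ(broken) = 3608 kJ
Bonds formed (products):
  C-C: 2 × 356 = 712
  C-H: 8 × 400 = 3200
  Σ(formed) = 3912 kJ
ΔH = Σ(broken) − Σ(formed) = 3608 − 3912 = −304 kJ

ΔH ≈ −304 kJ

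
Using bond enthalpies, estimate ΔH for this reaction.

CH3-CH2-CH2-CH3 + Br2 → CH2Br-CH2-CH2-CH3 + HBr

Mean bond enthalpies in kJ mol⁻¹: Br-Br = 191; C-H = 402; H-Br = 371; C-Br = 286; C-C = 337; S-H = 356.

ΔH ≈ −64 kJ

Bonds broken (reactants):
  Br-Br: 1 × 191 = 191
  C-C: 3 × 337 = 1011
  C-H: 10 × 402 = 4020
  Σ(broken) = 5222 kJ
Bonds formed (products):
  C-Br: 1 × 286 = 286
  C-C: 3 × 337 = 1011
  C-H: 9 × 402 = 3618
  H-Br: 1 × 371 = 371
  Σ(formed) = 5286 kJ
ΔH = Σ(broken) − Σ(formed) = 5222 − 5286 = −64 kJ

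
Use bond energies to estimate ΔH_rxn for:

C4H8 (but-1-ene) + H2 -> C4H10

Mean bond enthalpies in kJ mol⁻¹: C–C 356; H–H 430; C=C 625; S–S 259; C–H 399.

ΔH ≈ −99 kJ

Bonds broken (reactants):
  C–C: 2 × 356 = 712
  C–H: 8 × 399 = 3192
  C=C: 1 × 625 = 625
  H–H: 1 × 430 = 430
  Σ(broken) = 4959 kJ
Bonds formed (products):
  C–C: 3 × 356 = 1068
  C–H: 10 × 399 = 3990
  Σ(formed) = 5058 kJ
ΔH = Σ(broken) − Σ(formed) = 4959 − 5058 = −99 kJ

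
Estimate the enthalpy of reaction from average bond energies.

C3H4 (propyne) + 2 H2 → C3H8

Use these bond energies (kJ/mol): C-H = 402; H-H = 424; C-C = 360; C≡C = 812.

ΔH ≈ −308 kJ

Bonds broken (reactants):
  C≡C: 1 × 812 = 812
  C-C: 1 × 360 = 360
  C-H: 4 × 402 = 1608
  H-H: 2 × 424 = 848
  Σ(broken) = 3628 kJ
Bonds formed (products):
  C-C: 2 × 360 = 720
  C-H: 8 × 402 = 3216
  Σ(formed) = 3936 kJ
ΔH = Σ(broken) − Σ(formed) = 3628 − 3936 = −308 kJ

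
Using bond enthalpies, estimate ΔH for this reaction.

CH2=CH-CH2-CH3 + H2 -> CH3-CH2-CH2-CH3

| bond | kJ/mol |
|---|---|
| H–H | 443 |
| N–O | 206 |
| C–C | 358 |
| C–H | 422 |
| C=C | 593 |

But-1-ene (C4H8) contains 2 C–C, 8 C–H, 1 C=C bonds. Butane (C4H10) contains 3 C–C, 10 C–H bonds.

ΔH ≈ −166 kJ

Bonds broken (reactants):
  C–C: 2 × 358 = 716
  C–H: 8 × 422 = 3376
  C=C: 1 × 593 = 593
  H–H: 1 × 443 = 443
  Σ(broken) = 5128 kJ
Bonds formed (products):
  C–C: 3 × 358 = 1074
  C–H: 10 × 422 = 4220
  Σ(formed) = 5294 kJ
ΔH = Σ(broken) − Σ(formed) = 5128 − 5294 = −166 kJ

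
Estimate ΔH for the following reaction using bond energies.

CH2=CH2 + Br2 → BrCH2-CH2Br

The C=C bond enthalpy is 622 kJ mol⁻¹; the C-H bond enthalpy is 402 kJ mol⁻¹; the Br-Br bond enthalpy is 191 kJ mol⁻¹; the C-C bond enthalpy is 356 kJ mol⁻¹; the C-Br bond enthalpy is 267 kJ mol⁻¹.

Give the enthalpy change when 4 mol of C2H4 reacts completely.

Bonds broken (reactants):
  Br-Br: 1 × 191 = 191
  C-H: 4 × 402 = 1608
  C=C: 1 × 622 = 622
  Σ(broken) = 2421 kJ
Bonds formed (products):
  C-Br: 2 × 267 = 534
  C-C: 1 × 356 = 356
  C-H: 4 × 402 = 1608
  Σ(formed) = 2498 kJ
ΔH = Σ(broken) − Σ(formed) = 2421 − 2498 = −77 kJ
For 4× the reaction as written: 4 × (−77) = −308 kJ

ΔH = −308 kJ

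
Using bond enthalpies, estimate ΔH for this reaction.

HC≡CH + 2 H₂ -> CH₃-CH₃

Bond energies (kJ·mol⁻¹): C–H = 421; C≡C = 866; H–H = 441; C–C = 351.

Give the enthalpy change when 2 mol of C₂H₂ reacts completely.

Bonds broken (reactants):
  C≡C: 1 × 866 = 866
  C–H: 2 × 421 = 842
  H–H: 2 × 441 = 882
  Σ(broken) = 2590 kJ
Bonds formed (products):
  C–C: 1 × 351 = 351
  C–H: 6 × 421 = 2526
  Σ(formed) = 2877 kJ
ΔH = Σ(broken) − Σ(formed) = 2590 − 2877 = −287 kJ
For 2× the reaction as written: 2 × (−287) = −574 kJ

ΔH = −574 kJ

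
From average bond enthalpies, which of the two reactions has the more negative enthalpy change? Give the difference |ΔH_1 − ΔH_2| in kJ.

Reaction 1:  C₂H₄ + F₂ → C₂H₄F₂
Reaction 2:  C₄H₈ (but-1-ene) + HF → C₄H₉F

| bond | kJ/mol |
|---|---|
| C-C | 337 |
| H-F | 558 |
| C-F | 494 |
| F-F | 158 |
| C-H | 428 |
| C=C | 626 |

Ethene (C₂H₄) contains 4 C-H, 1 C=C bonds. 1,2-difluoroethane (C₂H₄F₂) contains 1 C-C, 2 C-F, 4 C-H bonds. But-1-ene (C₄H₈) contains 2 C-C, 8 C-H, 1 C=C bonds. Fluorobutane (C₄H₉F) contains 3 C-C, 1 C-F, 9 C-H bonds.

Reaction 1, by 466 kJ

Reaction 1:
  Bonds broken (reactants):
    C-H: 4 × 428 = 1712
    C=C: 1 × 626 = 626
    F-F: 1 × 158 = 158
    Σ(broken) = 2496 kJ
  Bonds formed (products):
    C-C: 1 × 337 = 337
    C-F: 2 × 494 = 988
    C-H: 4 × 428 = 1712
    Σ(formed) = 3037 kJ
  ΔH_1 = 2496 − 3037 = −541 kJ
Reaction 2:
  Bonds broken (reactants):
    C-C: 2 × 337 = 674
    C-H: 8 × 428 = 3424
    C=C: 1 × 626 = 626
    H-F: 1 × 558 = 558
    Σ(broken) = 5282 kJ
  Bonds formed (products):
    C-C: 3 × 337 = 1011
    C-F: 1 × 494 = 494
    C-H: 9 × 428 = 3852
    Σ(formed) = 5357 kJ
  ΔH_2 = 5282 − 5357 = −75 kJ
ΔH_1 − ΔH_2 = −466 kJ, so reaction 1 has the more negative ΔH; |ΔH_1 − ΔH_2| = 466 kJ.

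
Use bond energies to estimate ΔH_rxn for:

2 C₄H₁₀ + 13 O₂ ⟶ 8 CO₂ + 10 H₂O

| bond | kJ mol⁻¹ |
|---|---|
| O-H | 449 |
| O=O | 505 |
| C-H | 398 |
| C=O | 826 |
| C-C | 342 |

Bonds broken (reactants):
  C-C: 6 × 342 = 2052
  C-H: 20 × 398 = 7960
  O=O: 13 × 505 = 6565
  Σ(broken) = 16577 kJ
Bonds formed (products):
  C=O: 16 × 826 = 13216
  O-H: 20 × 449 = 8980
  Σ(formed) = 22196 kJ
ΔH = Σ(broken) − Σ(formed) = 16577 − 22196 = −5619 kJ

ΔH ≈ −5619 kJ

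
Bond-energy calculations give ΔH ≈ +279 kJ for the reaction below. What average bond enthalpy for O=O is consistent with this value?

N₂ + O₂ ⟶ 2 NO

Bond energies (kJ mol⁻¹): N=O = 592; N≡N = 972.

D(O=O) ≈ 491 kJ/mol

Let D be the O=O bond energy.
Σ(broken) = 1×972 + 1×D = 972 + D
Σ(formed) = 2×592 = 1184
ΔH = Σ(broken) − Σ(formed) = (972 + D) − (1184) = −212 + D
Setting this equal to +279 kJ gives D = 491 kJ/mol.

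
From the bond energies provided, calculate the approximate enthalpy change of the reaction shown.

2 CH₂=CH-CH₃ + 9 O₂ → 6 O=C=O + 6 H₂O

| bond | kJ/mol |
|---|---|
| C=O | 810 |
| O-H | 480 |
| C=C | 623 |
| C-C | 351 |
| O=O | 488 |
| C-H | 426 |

ΔH ≈ −4028 kJ

Bonds broken (reactants):
  C-C: 2 × 351 = 702
  C-H: 12 × 426 = 5112
  C=C: 2 × 623 = 1246
  O=O: 9 × 488 = 4392
  Σ(broken) = 11452 kJ
Bonds formed (products):
  C=O: 12 × 810 = 9720
  O-H: 12 × 480 = 5760
  Σ(formed) = 15480 kJ
ΔH = Σ(broken) − Σ(formed) = 11452 − 15480 = −4028 kJ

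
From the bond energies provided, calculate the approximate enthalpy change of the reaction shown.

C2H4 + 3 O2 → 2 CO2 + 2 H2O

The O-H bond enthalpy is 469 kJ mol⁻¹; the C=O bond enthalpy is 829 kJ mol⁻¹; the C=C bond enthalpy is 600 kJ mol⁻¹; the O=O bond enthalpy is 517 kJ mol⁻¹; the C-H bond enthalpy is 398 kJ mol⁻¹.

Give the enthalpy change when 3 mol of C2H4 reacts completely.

ΔH = −4347 kJ

Bonds broken (reactants):
  C-H: 4 × 398 = 1592
  C=C: 1 × 600 = 600
  O=O: 3 × 517 = 1551
  Σ(broken) = 3743 kJ
Bonds formed (products):
  C=O: 4 × 829 = 3316
  O-H: 4 × 469 = 1876
  Σ(formed) = 5192 kJ
ΔH = Σ(broken) − Σ(formed) = 3743 − 5192 = −1449 kJ
For 3× the reaction as written: 3 × (−1449) = −4347 kJ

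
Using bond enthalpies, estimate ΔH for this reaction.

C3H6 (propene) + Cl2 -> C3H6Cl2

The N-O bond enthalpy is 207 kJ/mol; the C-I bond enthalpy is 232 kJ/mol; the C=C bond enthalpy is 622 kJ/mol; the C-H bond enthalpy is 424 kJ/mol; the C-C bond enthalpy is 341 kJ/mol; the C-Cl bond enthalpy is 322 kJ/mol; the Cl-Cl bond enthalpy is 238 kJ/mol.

Bonds broken (reactants):
  C-C: 1 × 341 = 341
  C-H: 6 × 424 = 2544
  C=C: 1 × 622 = 622
  Cl-Cl: 1 × 238 = 238
  Σ(broken) = 3745 kJ
Bonds formed (products):
  C-C: 2 × 341 = 682
  C-Cl: 2 × 322 = 644
  C-H: 6 × 424 = 2544
  Σ(formed) = 3870 kJ
ΔH = Σ(broken) − Σ(formed) = 3745 − 3870 = −125 kJ

ΔH ≈ −125 kJ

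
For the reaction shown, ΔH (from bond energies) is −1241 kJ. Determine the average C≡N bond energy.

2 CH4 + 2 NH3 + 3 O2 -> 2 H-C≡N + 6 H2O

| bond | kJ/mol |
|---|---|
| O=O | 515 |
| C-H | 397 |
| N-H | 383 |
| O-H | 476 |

D(C≡N) ≈ 877 kJ/mol

Let D be the C≡N bond energy.
Σ(broken) = 8×397 + 6×383 + 3×515 = 7019
Σ(formed) = 2×D + 2×397 + 12×476 = 6506 + 2D
ΔH = Σ(broken) − Σ(formed) = (7019) − (6506 + 2D) = +513 − 2D
Setting this equal to −1241 kJ gives 2D = 1754, so D = 877 kJ/mol.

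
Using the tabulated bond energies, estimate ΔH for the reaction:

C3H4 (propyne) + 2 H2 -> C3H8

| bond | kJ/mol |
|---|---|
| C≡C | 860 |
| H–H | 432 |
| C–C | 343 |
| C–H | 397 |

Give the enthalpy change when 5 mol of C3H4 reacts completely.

ΔH = −1035 kJ

Bonds broken (reactants):
  C≡C: 1 × 860 = 860
  C–C: 1 × 343 = 343
  C–H: 4 × 397 = 1588
  H–H: 2 × 432 = 864
  Σ(broken) = 3655 kJ
Bonds formed (products):
  C–C: 2 × 343 = 686
  C–H: 8 × 397 = 3176
  Σ(formed) = 3862 kJ
ΔH = Σ(broken) − Σ(formed) = 3655 − 3862 = −207 kJ
For 5× the reaction as written: 5 × (−207) = −1035 kJ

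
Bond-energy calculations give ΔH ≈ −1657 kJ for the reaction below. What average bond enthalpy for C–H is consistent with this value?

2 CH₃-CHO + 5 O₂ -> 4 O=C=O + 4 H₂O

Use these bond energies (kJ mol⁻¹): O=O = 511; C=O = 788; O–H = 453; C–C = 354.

Let D be the C–H bond energy.
Σ(broken) = 2×354 + 8×D + 2×788 + 5×511 = 4839 + 8D
Σ(formed) = 8×788 + 8×453 = 9928
ΔH = Σ(broken) − Σ(formed) = (4839 + 8D) − (9928) = −5089 + 8D
Setting this equal to −1657 kJ gives 8D = 3432, so D = 429 kJ/mol.

D(C–H) ≈ 429 kJ/mol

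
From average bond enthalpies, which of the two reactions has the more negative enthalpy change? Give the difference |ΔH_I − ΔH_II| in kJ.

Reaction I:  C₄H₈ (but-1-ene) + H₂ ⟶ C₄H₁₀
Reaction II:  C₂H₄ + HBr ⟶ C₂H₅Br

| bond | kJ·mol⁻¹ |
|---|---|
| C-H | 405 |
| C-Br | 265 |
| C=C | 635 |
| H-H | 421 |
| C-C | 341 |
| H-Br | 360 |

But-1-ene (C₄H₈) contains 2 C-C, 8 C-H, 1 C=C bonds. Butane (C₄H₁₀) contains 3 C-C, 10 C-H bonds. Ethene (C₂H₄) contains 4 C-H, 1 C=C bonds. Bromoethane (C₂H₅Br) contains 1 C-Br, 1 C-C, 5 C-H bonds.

Reaction I:
  Bonds broken (reactants):
    C-C: 2 × 341 = 682
    C-H: 8 × 405 = 3240
    C=C: 1 × 635 = 635
    H-H: 1 × 421 = 421
    Σ(broken) = 4978 kJ
  Bonds formed (products):
    C-C: 3 × 341 = 1023
    C-H: 10 × 405 = 4050
    Σ(formed) = 5073 kJ
  ΔH_I = 4978 − 5073 = −95 kJ
Reaction II:
  Bonds broken (reactants):
    C-H: 4 × 405 = 1620
    C=C: 1 × 635 = 635
    H-Br: 1 × 360 = 360
    Σ(broken) = 2615 kJ
  Bonds formed (products):
    C-Br: 1 × 265 = 265
    C-C: 1 × 341 = 341
    C-H: 5 × 405 = 2025
    Σ(formed) = 2631 kJ
  ΔH_II = 2615 − 2631 = −16 kJ
ΔH_I − ΔH_II = −79 kJ, so reaction I has the more negative ΔH; |ΔH_I − ΔH_II| = 79 kJ.

Reaction I, by 79 kJ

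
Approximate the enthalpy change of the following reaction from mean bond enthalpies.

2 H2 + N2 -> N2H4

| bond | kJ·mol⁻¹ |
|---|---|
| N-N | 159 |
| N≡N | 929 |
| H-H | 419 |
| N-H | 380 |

ΔH ≈ +88 kJ

Bonds broken (reactants):
  H-H: 2 × 419 = 838
  N≡N: 1 × 929 = 929
  Σ(broken) = 1767 kJ
Bonds formed (products):
  N-H: 4 × 380 = 1520
  N-N: 1 × 159 = 159
  Σ(formed) = 1679 kJ
ΔH = Σ(broken) − Σ(formed) = 1767 − 1679 = +88 kJ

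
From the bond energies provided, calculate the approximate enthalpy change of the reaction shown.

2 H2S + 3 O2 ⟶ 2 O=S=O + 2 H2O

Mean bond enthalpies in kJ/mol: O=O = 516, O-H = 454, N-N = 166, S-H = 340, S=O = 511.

Bonds broken (reactants):
  O=O: 3 × 516 = 1548
  S-H: 4 × 340 = 1360
  Σ(broken) = 2908 kJ
Bonds formed (products):
  O-H: 4 × 454 = 1816
  S=O: 4 × 511 = 2044
  Σ(formed) = 3860 kJ
ΔH = Σ(broken) − Σ(formed) = 2908 − 3860 = −952 kJ

ΔH ≈ −952 kJ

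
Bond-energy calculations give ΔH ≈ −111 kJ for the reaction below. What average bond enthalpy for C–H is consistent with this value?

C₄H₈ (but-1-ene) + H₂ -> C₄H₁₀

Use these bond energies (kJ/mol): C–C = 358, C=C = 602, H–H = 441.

Let D be the C–H bond energy.
Σ(broken) = 2×358 + 8×D + 1×602 + 1×441 = 1759 + 8D
Σ(formed) = 3×358 + 10×D = 1074 + 10D
ΔH = Σ(broken) − Σ(formed) = (1759 + 8D) − (1074 + 10D) = +685 − 2D
Setting this equal to −111 kJ gives 2D = 796, so D = 398 kJ/mol.

D(C–H) ≈ 398 kJ/mol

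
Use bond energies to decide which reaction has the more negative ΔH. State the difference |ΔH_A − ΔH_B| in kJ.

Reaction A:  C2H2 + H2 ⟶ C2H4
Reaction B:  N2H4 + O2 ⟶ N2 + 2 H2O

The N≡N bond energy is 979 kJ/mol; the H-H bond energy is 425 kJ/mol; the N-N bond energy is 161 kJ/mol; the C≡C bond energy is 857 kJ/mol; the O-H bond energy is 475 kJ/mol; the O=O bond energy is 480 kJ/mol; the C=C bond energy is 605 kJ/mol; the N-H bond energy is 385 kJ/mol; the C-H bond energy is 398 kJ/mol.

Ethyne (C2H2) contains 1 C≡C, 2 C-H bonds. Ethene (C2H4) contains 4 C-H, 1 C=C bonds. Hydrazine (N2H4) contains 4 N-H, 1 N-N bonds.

Reaction A:
  Bonds broken (reactants):
    C≡C: 1 × 857 = 857
    C-H: 2 × 398 = 796
    H-H: 1 × 425 = 425
    Σ(broken) = 2078 kJ
  Bonds formed (products):
    C-H: 4 × 398 = 1592
    C=C: 1 × 605 = 605
    Σ(formed) = 2197 kJ
  ΔH_A = 2078 − 2197 = −119 kJ
Reaction B:
  Bonds broken (reactants):
    N-H: 4 × 385 = 1540
    N-N: 1 × 161 = 161
    O=O: 1 × 480 = 480
    Σ(broken) = 2181 kJ
  Bonds formed (products):
    N≡N: 1 × 979 = 979
    O-H: 4 × 475 = 1900
    Σ(formed) = 2879 kJ
  ΔH_B = 2181 − 2879 = −698 kJ
ΔH_A − ΔH_B = +579 kJ, so reaction B has the more negative ΔH; |ΔH_A − ΔH_B| = 579 kJ.

Reaction B, by 579 kJ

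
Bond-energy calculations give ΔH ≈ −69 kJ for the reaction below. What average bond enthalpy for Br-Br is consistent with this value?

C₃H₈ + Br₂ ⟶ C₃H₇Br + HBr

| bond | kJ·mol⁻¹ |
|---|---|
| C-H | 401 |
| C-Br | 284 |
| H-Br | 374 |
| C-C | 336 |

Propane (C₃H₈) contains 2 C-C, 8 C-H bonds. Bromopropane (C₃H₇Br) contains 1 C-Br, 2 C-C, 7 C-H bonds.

Let D be the Br-Br bond energy.
Σ(broken) = 1×D + 2×336 + 8×401 = 3880 + D
Σ(formed) = 1×284 + 2×336 + 7×401 + 1×374 = 4137
ΔH = Σ(broken) − Σ(formed) = (3880 + D) − (4137) = −257 + D
Setting this equal to −69 kJ gives D = 188 kJ/mol.

D(Br-Br) ≈ 188 kJ/mol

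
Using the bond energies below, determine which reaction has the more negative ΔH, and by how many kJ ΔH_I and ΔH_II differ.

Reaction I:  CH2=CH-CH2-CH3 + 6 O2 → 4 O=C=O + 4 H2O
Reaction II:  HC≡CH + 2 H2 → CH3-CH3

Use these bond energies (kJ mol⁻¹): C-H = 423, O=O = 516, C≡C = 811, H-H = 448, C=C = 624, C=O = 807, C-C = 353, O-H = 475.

Reaction I, by 2108 kJ

Reaction I:
  Bonds broken (reactants):
    C-C: 2 × 353 = 706
    C-H: 8 × 423 = 3384
    C=C: 1 × 624 = 624
    O=O: 6 × 516 = 3096
    Σ(broken) = 7810 kJ
  Bonds formed (products):
    C=O: 8 × 807 = 6456
    O-H: 8 × 475 = 3800
    Σ(formed) = 10256 kJ
  ΔH_I = 7810 − 10256 = −2446 kJ
Reaction II:
  Bonds broken (reactants):
    C≡C: 1 × 811 = 811
    C-H: 2 × 423 = 846
    H-H: 2 × 448 = 896
    Σ(broken) = 2553 kJ
  Bonds formed (products):
    C-C: 1 × 353 = 353
    C-H: 6 × 423 = 2538
    Σ(formed) = 2891 kJ
  ΔH_II = 2553 − 2891 = −338 kJ
ΔH_I − ΔH_II = −2108 kJ, so reaction I has the more negative ΔH; |ΔH_I − ΔH_II| = 2108 kJ.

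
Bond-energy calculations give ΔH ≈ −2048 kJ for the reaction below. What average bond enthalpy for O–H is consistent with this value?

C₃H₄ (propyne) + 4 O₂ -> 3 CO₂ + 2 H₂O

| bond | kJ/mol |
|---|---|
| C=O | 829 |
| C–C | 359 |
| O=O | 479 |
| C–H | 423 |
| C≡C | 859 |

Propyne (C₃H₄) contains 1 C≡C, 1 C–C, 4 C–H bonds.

Let D be the O–H bond energy.
Σ(broken) = 1×859 + 1×359 + 4×423 + 4×479 = 4826
Σ(formed) = 6×829 + 4×D = 4974 + 4D
ΔH = Σ(broken) − Σ(formed) = (4826) − (4974 + 4D) = −148 − 4D
Setting this equal to −2048 kJ gives 4D = 1900, so D = 475 kJ/mol.

D(O–H) ≈ 475 kJ/mol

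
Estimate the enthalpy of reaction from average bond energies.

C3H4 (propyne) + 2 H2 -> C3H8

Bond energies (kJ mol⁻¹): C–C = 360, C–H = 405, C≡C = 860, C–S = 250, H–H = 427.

ΔH ≈ −266 kJ

Bonds broken (reactants):
  C≡C: 1 × 860 = 860
  C–C: 1 × 360 = 360
  C–H: 4 × 405 = 1620
  H–H: 2 × 427 = 854
  Σ(broken) = 3694 kJ
Bonds formed (products):
  C–C: 2 × 360 = 720
  C–H: 8 × 405 = 3240
  Σ(formed) = 3960 kJ
ΔH = Σ(broken) − Σ(formed) = 3694 − 3960 = −266 kJ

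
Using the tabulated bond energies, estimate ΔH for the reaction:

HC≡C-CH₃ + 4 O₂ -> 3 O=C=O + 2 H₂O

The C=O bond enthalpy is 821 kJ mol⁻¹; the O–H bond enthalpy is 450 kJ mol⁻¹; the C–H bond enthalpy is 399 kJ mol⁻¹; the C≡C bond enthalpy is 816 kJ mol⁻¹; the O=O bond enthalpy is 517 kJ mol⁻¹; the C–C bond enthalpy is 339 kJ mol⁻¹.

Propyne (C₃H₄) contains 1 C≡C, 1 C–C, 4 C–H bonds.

Bonds broken (reactants):
  C≡C: 1 × 816 = 816
  C–C: 1 × 339 = 339
  C–H: 4 × 399 = 1596
  O=O: 4 × 517 = 2068
  Σ(broken) = 4819 kJ
Bonds formed (products):
  C=O: 6 × 821 = 4926
  O–H: 4 × 450 = 1800
  Σ(formed) = 6726 kJ
ΔH = Σ(broken) − Σ(formed) = 4819 − 6726 = −1907 kJ

ΔH ≈ −1907 kJ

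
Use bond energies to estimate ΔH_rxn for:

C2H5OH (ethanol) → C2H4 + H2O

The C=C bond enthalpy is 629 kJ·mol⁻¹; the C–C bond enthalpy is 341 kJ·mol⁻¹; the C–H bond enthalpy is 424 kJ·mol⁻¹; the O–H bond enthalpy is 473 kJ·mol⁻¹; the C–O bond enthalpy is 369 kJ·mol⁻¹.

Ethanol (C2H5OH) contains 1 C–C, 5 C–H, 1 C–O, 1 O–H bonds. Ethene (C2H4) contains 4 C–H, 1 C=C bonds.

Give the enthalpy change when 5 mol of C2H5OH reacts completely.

ΔH = +160 kJ

Bonds broken (reactants):
  C–C: 1 × 341 = 341
  C–H: 5 × 424 = 2120
  C–O: 1 × 369 = 369
  O–H: 1 × 473 = 473
  Σ(broken) = 3303 kJ
Bonds formed (products):
  C–H: 4 × 424 = 1696
  C=C: 1 × 629 = 629
  O–H: 2 × 473 = 946
  Σ(formed) = 3271 kJ
ΔH = Σ(broken) − Σ(formed) = 3303 − 3271 = +32 kJ
For 5× the reaction as written: 5 × (+32) = +160 kJ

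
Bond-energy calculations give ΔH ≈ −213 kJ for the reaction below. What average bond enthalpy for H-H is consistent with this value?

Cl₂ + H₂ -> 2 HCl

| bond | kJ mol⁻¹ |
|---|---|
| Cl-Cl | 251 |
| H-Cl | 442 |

D(H-H) ≈ 420 kJ/mol

Let D be the H-H bond energy.
Σ(broken) = 1×251 + 1×D = 251 + D
Σ(formed) = 2×442 = 884
ΔH = Σ(broken) − Σ(formed) = (251 + D) − (884) = −633 + D
Setting this equal to −213 kJ gives D = 420 kJ/mol.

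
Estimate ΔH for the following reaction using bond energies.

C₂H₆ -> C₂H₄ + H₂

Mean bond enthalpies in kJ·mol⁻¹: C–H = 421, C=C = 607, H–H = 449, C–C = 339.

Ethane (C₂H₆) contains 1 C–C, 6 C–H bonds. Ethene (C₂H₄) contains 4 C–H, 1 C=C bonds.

ΔH ≈ +125 kJ

Bonds broken (reactants):
  C–C: 1 × 339 = 339
  C–H: 6 × 421 = 2526
  Σ(broken) = 2865 kJ
Bonds formed (products):
  C–H: 4 × 421 = 1684
  C=C: 1 × 607 = 607
  H–H: 1 × 449 = 449
  Σ(formed) = 2740 kJ
ΔH = Σ(broken) − Σ(formed) = 2865 − 2740 = +125 kJ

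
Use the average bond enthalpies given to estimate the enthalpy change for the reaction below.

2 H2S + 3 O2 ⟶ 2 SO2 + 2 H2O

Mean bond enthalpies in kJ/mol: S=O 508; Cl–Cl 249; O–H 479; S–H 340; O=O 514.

ΔH ≈ −1046 kJ

Bonds broken (reactants):
  O=O: 3 × 514 = 1542
  S–H: 4 × 340 = 1360
  Σ(broken) = 2902 kJ
Bonds formed (products):
  O–H: 4 × 479 = 1916
  S=O: 4 × 508 = 2032
  Σ(formed) = 3948 kJ
ΔH = Σ(broken) − Σ(formed) = 2902 − 3948 = −1046 kJ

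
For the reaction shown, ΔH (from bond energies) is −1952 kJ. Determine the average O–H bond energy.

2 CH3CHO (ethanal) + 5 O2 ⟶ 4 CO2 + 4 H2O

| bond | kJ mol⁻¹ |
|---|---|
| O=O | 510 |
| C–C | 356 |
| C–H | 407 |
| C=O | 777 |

D(O–H) ≈ 476 kJ/mol

Let D be the O–H bond energy.
Σ(broken) = 2×356 + 8×407 + 2×777 + 5×510 = 8072
Σ(formed) = 8×777 + 8×D = 6216 + 8D
ΔH = Σ(broken) − Σ(formed) = (8072) − (6216 + 8D) = +1856 − 8D
Setting this equal to −1952 kJ gives 8D = 3808, so D = 476 kJ/mol.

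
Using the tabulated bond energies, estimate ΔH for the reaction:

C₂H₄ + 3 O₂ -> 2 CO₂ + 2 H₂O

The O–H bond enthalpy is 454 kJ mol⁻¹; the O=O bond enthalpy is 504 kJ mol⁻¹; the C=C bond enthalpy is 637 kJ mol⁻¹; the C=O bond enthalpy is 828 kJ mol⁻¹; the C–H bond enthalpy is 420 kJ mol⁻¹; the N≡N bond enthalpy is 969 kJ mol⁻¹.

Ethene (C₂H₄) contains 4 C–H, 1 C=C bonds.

ΔH ≈ −1299 kJ

Bonds broken (reactants):
  C–H: 4 × 420 = 1680
  C=C: 1 × 637 = 637
  O=O: 3 × 504 = 1512
  Σ(broken) = 3829 kJ
Bonds formed (products):
  C=O: 4 × 828 = 3312
  O–H: 4 × 454 = 1816
  Σ(formed) = 5128 kJ
ΔH = Σ(broken) − Σ(formed) = 3829 − 5128 = −1299 kJ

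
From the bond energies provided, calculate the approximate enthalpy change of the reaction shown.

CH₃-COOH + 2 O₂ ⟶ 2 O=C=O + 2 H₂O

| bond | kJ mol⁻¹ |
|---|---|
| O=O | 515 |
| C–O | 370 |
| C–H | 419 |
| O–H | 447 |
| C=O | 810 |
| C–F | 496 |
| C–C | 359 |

Bonds broken (reactants):
  C–C: 1 × 359 = 359
  C–H: 3 × 419 = 1257
  C–O: 1 × 370 = 370
  C=O: 1 × 810 = 810
  O–H: 1 × 447 = 447
  O=O: 2 × 515 = 1030
  Σ(broken) = 4273 kJ
Bonds formed (products):
  C=O: 4 × 810 = 3240
  O–H: 4 × 447 = 1788
  Σ(formed) = 5028 kJ
ΔH = Σ(broken) − Σ(formed) = 4273 − 5028 = −755 kJ

ΔH ≈ −755 kJ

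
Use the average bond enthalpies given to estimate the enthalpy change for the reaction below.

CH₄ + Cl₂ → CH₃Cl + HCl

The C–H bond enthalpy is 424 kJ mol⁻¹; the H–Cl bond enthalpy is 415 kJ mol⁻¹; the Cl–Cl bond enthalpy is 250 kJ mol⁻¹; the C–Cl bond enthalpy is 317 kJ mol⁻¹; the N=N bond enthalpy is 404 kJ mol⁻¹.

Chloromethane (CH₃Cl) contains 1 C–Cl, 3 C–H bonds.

Bonds broken (reactants):
  C–H: 4 × 424 = 1696
  Cl–Cl: 1 × 250 = 250
  Σ(broken) = 1946 kJ
Bonds formed (products):
  C–Cl: 1 × 317 = 317
  C–H: 3 × 424 = 1272
  H–Cl: 1 × 415 = 415
  Σ(formed) = 2004 kJ
ΔH = Σ(broken) − Σ(formed) = 1946 − 2004 = −58 kJ

ΔH ≈ −58 kJ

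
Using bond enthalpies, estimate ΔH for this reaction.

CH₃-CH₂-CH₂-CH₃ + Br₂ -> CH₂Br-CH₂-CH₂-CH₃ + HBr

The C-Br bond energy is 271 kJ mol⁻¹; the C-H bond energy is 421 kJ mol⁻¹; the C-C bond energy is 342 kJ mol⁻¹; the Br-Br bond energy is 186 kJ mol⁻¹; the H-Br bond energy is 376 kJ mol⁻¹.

Bonds broken (reactants):
  Br-Br: 1 × 186 = 186
  C-C: 3 × 342 = 1026
  C-H: 10 × 421 = 4210
  Σ(broken) = 5422 kJ
Bonds formed (products):
  C-Br: 1 × 271 = 271
  C-C: 3 × 342 = 1026
  C-H: 9 × 421 = 3789
  H-Br: 1 × 376 = 376
  Σ(formed) = 5462 kJ
ΔH = Σ(broken) − Σ(formed) = 5422 − 5462 = −40 kJ

ΔH ≈ −40 kJ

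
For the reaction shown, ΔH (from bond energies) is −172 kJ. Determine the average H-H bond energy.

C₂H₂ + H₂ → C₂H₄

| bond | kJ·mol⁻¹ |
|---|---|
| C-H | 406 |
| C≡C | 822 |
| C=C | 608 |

Let D be the H-H bond energy.
Σ(broken) = 1×822 + 2×406 + 1×D = 1634 + D
Σ(formed) = 4×406 + 1×608 = 2232
ΔH = Σ(broken) − Σ(formed) = (1634 + D) − (2232) = −598 + D
Setting this equal to −172 kJ gives D = 426 kJ/mol.

D(H-H) ≈ 426 kJ/mol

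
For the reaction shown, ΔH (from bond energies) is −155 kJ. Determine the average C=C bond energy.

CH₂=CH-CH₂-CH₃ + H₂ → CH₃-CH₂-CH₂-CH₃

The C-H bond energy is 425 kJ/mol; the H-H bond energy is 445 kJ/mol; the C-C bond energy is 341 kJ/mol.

D(C=C) ≈ 591 kJ/mol

Let D be the C=C bond energy.
Σ(broken) = 2×341 + 8×425 + 1×D + 1×445 = 4527 + D
Σ(formed) = 3×341 + 10×425 = 5273
ΔH = Σ(broken) − Σ(formed) = (4527 + D) − (5273) = −746 + D
Setting this equal to −155 kJ gives D = 591 kJ/mol.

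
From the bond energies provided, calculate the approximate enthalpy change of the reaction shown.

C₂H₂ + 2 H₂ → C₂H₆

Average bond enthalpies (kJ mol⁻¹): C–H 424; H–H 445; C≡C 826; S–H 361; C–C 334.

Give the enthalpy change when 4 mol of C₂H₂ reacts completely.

Bonds broken (reactants):
  C≡C: 1 × 826 = 826
  C–H: 2 × 424 = 848
  H–H: 2 × 445 = 890
  Σ(broken) = 2564 kJ
Bonds formed (products):
  C–C: 1 × 334 = 334
  C–H: 6 × 424 = 2544
  Σ(formed) = 2878 kJ
ΔH = Σ(broken) − Σ(formed) = 2564 − 2878 = −314 kJ
For 4× the reaction as written: 4 × (−314) = −1256 kJ

ΔH = −1256 kJ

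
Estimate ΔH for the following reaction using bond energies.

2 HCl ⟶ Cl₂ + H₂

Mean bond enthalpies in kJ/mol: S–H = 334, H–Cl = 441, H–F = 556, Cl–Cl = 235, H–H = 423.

Bonds broken (reactants):
  H–Cl: 2 × 441 = 882
  Σ(broken) = 882 kJ
Bonds formed (products):
  Cl–Cl: 1 × 235 = 235
  H–H: 1 × 423 = 423
  Σ(formed) = 658 kJ
ΔH = Σ(broken) − Σ(formed) = 882 − 658 = +224 kJ

ΔH ≈ +224 kJ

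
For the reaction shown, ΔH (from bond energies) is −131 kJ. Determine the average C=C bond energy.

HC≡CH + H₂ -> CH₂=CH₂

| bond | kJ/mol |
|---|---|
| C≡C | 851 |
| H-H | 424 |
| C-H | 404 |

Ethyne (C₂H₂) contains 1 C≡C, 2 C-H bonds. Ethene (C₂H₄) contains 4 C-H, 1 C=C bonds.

D(C=C) ≈ 598 kJ/mol

Let D be the C=C bond energy.
Σ(broken) = 1×851 + 2×404 + 1×424 = 2083
Σ(formed) = 4×404 + 1×D = 1616 + D
ΔH = Σ(broken) − Σ(formed) = (2083) − (1616 + D) = +467 − D
Setting this equal to −131 kJ gives D = 598 kJ/mol.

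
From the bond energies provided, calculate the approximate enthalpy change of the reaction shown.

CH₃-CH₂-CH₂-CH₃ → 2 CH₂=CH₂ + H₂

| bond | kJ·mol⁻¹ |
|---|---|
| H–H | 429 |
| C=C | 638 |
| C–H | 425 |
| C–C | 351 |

ΔH ≈ +198 kJ

Bonds broken (reactants):
  C–C: 3 × 351 = 1053
  C–H: 10 × 425 = 4250
  Σ(broken) = 5303 kJ
Bonds formed (products):
  C–H: 8 × 425 = 3400
  C=C: 2 × 638 = 1276
  H–H: 1 × 429 = 429
  Σ(formed) = 5105 kJ
ΔH = Σ(broken) − Σ(formed) = 5303 − 5105 = +198 kJ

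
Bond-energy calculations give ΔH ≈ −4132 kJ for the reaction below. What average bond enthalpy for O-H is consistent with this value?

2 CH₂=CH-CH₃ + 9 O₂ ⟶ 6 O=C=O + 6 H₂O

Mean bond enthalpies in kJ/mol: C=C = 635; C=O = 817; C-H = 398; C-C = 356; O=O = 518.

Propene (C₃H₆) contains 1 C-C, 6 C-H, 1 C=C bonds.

Let D be the O-H bond energy.
Σ(broken) = 2×356 + 12×398 + 2×635 + 9×518 = 11420
Σ(formed) = 12×817 + 12×D = 9804 + 12D
ΔH = Σ(broken) − Σ(formed) = (11420) − (9804 + 12D) = +1616 − 12D
Setting this equal to −4132 kJ gives 12D = 5748, so D = 479 kJ/mol.

D(O-H) ≈ 479 kJ/mol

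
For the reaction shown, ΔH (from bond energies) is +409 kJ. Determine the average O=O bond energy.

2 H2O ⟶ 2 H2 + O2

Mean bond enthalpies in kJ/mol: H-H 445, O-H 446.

Let D be the O=O bond energy.
Σ(broken) = 4×446 = 1784
Σ(formed) = 2×445 + 1×D = 890 + D
ΔH = Σ(broken) − Σ(formed) = (1784) − (890 + D) = +894 − D
Setting this equal to +409 kJ gives D = 485 kJ/mol.

D(O=O) ≈ 485 kJ/mol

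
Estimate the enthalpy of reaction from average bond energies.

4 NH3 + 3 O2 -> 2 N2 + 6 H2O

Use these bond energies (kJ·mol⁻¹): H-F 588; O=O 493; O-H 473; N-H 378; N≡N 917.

Bonds broken (reactants):
  N-H: 12 × 378 = 4536
  O=O: 3 × 493 = 1479
  Σ(broken) = 6015 kJ
Bonds formed (products):
  N≡N: 2 × 917 = 1834
  O-H: 12 × 473 = 5676
  Σ(formed) = 7510 kJ
ΔH = Σ(broken) − Σ(formed) = 6015 − 7510 = −1495 kJ

ΔH ≈ −1495 kJ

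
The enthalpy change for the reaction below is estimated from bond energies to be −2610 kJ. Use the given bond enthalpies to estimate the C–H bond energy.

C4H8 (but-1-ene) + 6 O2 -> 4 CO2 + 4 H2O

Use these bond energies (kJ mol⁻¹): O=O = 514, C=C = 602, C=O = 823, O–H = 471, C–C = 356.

Let D be the C–H bond energy.
Σ(broken) = 2×356 + 8×D + 1×602 + 6×514 = 4398 + 8D
Σ(formed) = 8×823 + 8×471 = 10352
ΔH = Σ(broken) − Σ(formed) = (4398 + 8D) − (10352) = −5954 + 8D
Setting this equal to −2610 kJ gives 8D = 3344, so D = 418 kJ/mol.

D(C–H) ≈ 418 kJ/mol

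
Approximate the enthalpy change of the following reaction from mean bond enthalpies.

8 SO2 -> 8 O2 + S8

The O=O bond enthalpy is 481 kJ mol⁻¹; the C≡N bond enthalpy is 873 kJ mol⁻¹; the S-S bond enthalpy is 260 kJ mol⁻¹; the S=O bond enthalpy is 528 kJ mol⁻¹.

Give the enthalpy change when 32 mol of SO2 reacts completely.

Bonds broken (reactants):
  S=O: 16 × 528 = 8448
  Σ(broken) = 8448 kJ
Bonds formed (products):
  O=O: 8 × 481 = 3848
  S-S: 8 × 260 = 2080
  Σ(formed) = 5928 kJ
ΔH = Σ(broken) − Σ(formed) = 8448 − 5928 = +2520 kJ
For 4× the reaction as written: 4 × (+2520) = +10080 kJ

ΔH = +10080 kJ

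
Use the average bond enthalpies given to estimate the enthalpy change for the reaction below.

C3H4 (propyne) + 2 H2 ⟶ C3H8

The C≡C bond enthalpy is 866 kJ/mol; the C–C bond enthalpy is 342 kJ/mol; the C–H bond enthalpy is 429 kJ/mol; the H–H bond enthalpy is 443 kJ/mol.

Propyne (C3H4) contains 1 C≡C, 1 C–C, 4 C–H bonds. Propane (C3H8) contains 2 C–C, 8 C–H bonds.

Bonds broken (reactants):
  C≡C: 1 × 866 = 866
  C–C: 1 × 342 = 342
  C–H: 4 × 429 = 1716
  H–H: 2 × 443 = 886
  Σ(broken) = 3810 kJ
Bonds formed (products):
  C–C: 2 × 342 = 684
  C–H: 8 × 429 = 3432
  Σ(formed) = 4116 kJ
ΔH = Σ(broken) − Σ(formed) = 3810 − 4116 = −306 kJ

ΔH ≈ −306 kJ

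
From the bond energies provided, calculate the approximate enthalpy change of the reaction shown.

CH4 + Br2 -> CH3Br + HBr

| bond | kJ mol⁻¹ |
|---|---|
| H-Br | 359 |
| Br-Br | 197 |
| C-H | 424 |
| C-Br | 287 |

Bonds broken (reactants):
  Br-Br: 1 × 197 = 197
  C-H: 4 × 424 = 1696
  Σ(broken) = 1893 kJ
Bonds formed (products):
  C-Br: 1 × 287 = 287
  C-H: 3 × 424 = 1272
  H-Br: 1 × 359 = 359
  Σ(formed) = 1918 kJ
ΔH = Σ(broken) − Σ(formed) = 1893 − 1918 = −25 kJ

ΔH ≈ −25 kJ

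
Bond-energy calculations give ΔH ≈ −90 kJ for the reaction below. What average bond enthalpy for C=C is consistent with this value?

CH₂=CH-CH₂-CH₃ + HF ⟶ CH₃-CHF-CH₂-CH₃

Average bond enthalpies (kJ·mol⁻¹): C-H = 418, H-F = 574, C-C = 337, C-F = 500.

D(C=C) ≈ 591 kJ/mol

Let D be the C=C bond energy.
Σ(broken) = 2×337 + 8×418 + 1×D + 1×574 = 4592 + D
Σ(formed) = 3×337 + 1×500 + 9×418 = 5273
ΔH = Σ(broken) − Σ(formed) = (4592 + D) − (5273) = −681 + D
Setting this equal to −90 kJ gives D = 591 kJ/mol.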